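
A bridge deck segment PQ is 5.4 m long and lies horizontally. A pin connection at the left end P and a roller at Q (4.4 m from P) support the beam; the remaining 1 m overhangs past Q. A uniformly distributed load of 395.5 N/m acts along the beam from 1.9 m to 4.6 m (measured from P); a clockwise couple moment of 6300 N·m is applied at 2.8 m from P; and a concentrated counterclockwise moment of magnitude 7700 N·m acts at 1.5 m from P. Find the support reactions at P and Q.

P_x = 0, P_y = 597.3 N, Q_y = 470.6 N

Resultant of the distributed load: 395.5 × 2.7 = 1067.85 N at 3.25 m from P.
Taking moments about P: Q_y·4.4 − (395.5·2.7)·3.25 − 6300 + 7700 = 0 → Q_y = 2070.5125/4.4 = 470.571 ≈ 470.6 N.
ΣF_y = 0: P_y + 470.571 − 395.5·2.7 = 0 → P_y = 597.3 N.
ΣF_x = 0: no horizontal applied forces, so P_x = 0.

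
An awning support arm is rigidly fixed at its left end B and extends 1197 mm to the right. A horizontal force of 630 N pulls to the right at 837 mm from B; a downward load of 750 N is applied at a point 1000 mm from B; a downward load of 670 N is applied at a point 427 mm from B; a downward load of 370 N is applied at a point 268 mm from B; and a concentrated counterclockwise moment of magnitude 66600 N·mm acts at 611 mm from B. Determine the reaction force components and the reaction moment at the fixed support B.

B_x = -630.0 N, B_y = 1790 N, M_B = 1069000 N·mm

ΣF_x = 0: B_x + 630 = 0 → B_x = -630.0 N.
ΣF_y = 0: B_y − 750 − 670 − 370 = 0 → B_y = 1790 N.
ΣM about B: M_B − 750·1000 − 670·427 − 370·268 + 66600 = 0 → M_B = 1069000 N·mm.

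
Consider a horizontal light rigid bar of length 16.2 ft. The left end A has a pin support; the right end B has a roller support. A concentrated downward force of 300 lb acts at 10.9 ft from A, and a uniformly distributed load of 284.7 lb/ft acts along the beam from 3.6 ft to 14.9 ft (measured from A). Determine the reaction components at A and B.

Resultant of the distributed load: 284.7 × 11.3 = 3217.11 lb at 9.25 ft from A.
ΣM about A: B_y·16.2 − 300·10.9 − (284.7·11.3)·9.25 = 0 → B_y = 33028.2675/16.2 = 2038.78 ≈ 2039 lb.
ΣF_y = 0: A_y + 2038.78 − 300 − 284.7·11.3 = 0 → A_y = 1478 lb.
ΣF_x = 0: no horizontal applied forces, so A_x = 0.

A_x = 0, A_y = 1478 lb, B_y = 2039 lb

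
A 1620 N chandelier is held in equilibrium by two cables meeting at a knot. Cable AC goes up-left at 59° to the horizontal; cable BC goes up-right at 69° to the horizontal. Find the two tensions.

ΣF_x = 0: −T_AC·cos59° + T_BC·cos69° = 0 → T_BC = 1.43718·T_AC.
ΣF_y = 0: T_AC·sin59° + T_BC·sin69° = 1620.
Substitute: T_AC·(0.857167 + 1.43718·0.93358) = 1620 → T_AC = 736.736 ≈ 736.7 N.
Then T_BC = 1.43718 × 736.736 = 1059 N.

T_AC = 736.7 N, T_BC = 1059 N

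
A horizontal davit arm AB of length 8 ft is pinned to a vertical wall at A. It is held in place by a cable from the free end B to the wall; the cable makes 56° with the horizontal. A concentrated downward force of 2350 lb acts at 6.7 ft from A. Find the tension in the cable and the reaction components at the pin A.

ΣM about A: T·sin56°·8 − 2350·6.7 = 0 → T = 15745/(8·0.829038) = 2373.99 ≈ 2374 lb.
ΣF_x = 0: A_x − T·cos56° = 0 → A_x = 2373.99 × 0.559193 = 1328 lb.
ΣF_y = 0: A_y + T·sin56° − 2350 = 0 → A_y = 2350 − 2373.99 × 0.829038 = 381.9 lb.

T = 2374 lb, A_x = 1328 lb, A_y = 381.9 lb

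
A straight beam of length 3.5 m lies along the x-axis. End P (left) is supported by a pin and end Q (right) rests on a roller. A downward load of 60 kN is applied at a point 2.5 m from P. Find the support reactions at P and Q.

P_x = 0, P_y = 17.14 kN, Q_y = 42.86 kN

Taking moments about P: Q_y·3.5 − 60·2.5 = 0 → Q_y = 150/3.5 = 42.8571 ≈ 42.86 kN.
ΣF_y = 0: P_y + 42.8571 − 60 = 0 → P_y = 17.14 kN.
ΣF_x = 0: no horizontal applied forces, so P_x = 0.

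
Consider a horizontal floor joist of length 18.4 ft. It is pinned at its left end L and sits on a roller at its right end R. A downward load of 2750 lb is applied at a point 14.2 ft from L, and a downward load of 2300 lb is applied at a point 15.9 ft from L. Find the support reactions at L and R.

Taking moments about L: R_y·18.4 − 2750·14.2 − 2300·15.9 = 0 → R_y = 75620/18.4 = 4109.78 ≈ 4110 lb.
ΣF_y = 0: L_y + 4109.78 − 2750 − 2300 = 0 → L_y = 940.2 lb.
ΣF_x = 0: no horizontal applied forces, so L_x = 0.

L_x = 0, L_y = 940.2 lb, R_y = 4110 lb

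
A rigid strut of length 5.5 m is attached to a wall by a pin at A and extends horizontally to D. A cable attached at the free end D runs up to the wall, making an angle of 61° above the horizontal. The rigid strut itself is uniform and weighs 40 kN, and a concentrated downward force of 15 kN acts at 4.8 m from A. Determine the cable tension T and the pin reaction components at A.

T = 37.83 kN, A_x = 18.34 kN, A_y = 21.91 kN

ΣM about A: T·sin61°·5.5 − 40·2.75 − 15·4.8 = 0 → T = 182/(5.5·0.87462) = 37.8346 ≈ 37.83 kN.
ΣF_x = 0: A_x − T·cos61° = 0 → A_x = 37.8346 × 0.48481 = 18.34 kN.
ΣF_y = 0: A_y + T·sin61° − 40 − 15 = 0 → A_y = 55 − 37.8346 × 0.87462 = 21.91 kN.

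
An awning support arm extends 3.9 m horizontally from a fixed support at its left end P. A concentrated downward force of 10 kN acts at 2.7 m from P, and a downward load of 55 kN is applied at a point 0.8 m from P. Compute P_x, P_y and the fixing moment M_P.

ΣF_x = 0: P_x = 0.
ΣF_y = 0: P_y − 10 − 55 = 0 → P_y = 65.00 kN.
ΣM about P: M_P − 10·2.7 − 55·0.8 = 0 → M_P = 71.00 kN·m.

P_x = 0, P_y = 65.00 kN, M_P = 71.00 kN·m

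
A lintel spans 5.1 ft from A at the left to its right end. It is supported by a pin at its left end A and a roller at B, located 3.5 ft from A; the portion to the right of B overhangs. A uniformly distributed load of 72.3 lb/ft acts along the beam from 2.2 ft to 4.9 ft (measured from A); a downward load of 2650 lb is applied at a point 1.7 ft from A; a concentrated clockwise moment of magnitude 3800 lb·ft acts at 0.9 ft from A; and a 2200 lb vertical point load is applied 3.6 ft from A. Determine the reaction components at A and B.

A_x = 0, A_y = 211.5 lb, B_y = 4834 lb

Resultant of the distributed load: 72.3 × 2.7 = 195.21 lb at 3.55 ft from A.
Taking moments about A: B_y·3.5 − (72.3·2.7)·3.55 − 2650·1.7 − 3800 − 2200·3.6 = 0 → B_y = 16917.9955/3.5 = 4833.71 ≈ 4834 lb.
ΣF_y = 0: A_y + 4833.71 − 72.3·2.7 − 2650 − 2200 = 0 → A_y = 211.5 lb.
ΣF_x = 0: no horizontal applied forces, so A_x = 0.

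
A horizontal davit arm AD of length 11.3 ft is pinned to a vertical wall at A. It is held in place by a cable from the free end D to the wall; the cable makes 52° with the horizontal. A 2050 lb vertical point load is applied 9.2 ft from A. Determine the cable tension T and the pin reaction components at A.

ΣM about A: T·sin52°·11.3 − 2050·9.2 = 0 → T = 18860/(11.3·0.788011) = 2118.02 ≈ 2118 lb.
ΣF_x = 0: A_x − T·cos52° = 0 → A_x = 2118.02 × 0.615661 = 1304 lb.
ΣF_y = 0: A_y + T·sin52° − 2050 = 0 → A_y = 2050 − 2118.02 × 0.788011 = 381.0 lb.

T = 2118 lb, A_x = 1304 lb, A_y = 381.0 lb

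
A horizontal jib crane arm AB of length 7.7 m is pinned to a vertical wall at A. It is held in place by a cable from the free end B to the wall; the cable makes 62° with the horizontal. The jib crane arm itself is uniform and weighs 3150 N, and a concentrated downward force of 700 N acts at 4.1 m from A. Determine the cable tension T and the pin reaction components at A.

T = 2206 N, A_x = 1036 N, A_y = 1902 N

ΣM about A: T·sin62°·7.7 − 3150·3.85 − 700·4.1 = 0 → T = 14997.5/(7.7·0.882948) = 2205.94 ≈ 2206 N.
ΣF_x = 0: A_x − T·cos62° = 0 → A_x = 2205.94 × 0.469472 = 1036 N.
ΣF_y = 0: A_y + T·sin62° − 3150 − 700 = 0 → A_y = 3850 − 2205.94 × 0.882948 = 1902 N.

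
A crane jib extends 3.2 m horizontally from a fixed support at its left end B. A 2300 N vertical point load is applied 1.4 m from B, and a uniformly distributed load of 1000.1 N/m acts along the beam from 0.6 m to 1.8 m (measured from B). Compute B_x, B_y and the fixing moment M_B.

Resultant of the distributed load: 1000.1 × 1.2 = 1200.12 N at 1.2 m from B.
ΣF_x = 0: B_x = 0.
ΣF_y = 0: B_y − 2300 − 1000.1·1.2 = 0 → B_y = 3500 N.
ΣM about B: M_B − 2300·1.4 − (1000.1·1.2)·1.2 = 0 → M_B = 4660 N·m.

B_x = 0, B_y = 3500 N, M_B = 4660 N·m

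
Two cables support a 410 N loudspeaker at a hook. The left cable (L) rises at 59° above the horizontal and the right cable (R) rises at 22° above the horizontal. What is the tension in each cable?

T_L = 384.9 N, T_R = 213.8 N

ΣF_x = 0: −T_L·cos59° + T_R·cos22° = 0 → T_R = 0.555486·T_L.
ΣF_y = 0: T_L·sin59° + T_R·sin22° = 410.
Substitute: T_L·(0.857167 + 0.555486·0.374607) = 410 → T_L = 384.884 ≈ 384.9 N.
Then T_R = 0.555486 × 384.884 = 213.8 N.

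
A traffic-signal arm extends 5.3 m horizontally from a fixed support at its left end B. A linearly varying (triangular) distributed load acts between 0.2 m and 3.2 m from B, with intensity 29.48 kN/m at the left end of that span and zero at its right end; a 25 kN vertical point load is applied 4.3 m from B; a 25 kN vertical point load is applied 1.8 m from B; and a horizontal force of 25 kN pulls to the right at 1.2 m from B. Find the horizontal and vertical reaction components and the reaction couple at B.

Resultant of the triangular load: ½ × 29.48 × 3 = 44.22 kN, acting at 1.2 m from B (one-third of the span from the peak).
ΣF_x = 0: B_x + 25 = 0 → B_x = -25.00 kN.
ΣF_y = 0: B_y − ½·29.48·3 − 25 − 25 = 0 → B_y = 94.22 kN.
ΣM about B: M_B − (½·29.48·3)·1.2 − 25·4.3 − 25·1.8 = 0 → M_B = 205.6 kN·m.

B_x = -25.00 kN, B_y = 94.22 kN, M_B = 205.6 kN·m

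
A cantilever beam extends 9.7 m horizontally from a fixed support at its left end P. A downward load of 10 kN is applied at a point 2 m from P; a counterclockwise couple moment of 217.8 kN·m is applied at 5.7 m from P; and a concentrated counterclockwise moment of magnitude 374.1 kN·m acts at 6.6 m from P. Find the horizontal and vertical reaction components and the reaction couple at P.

P_x = 0, P_y = 10.00 kN, M_P = -571.9 kN·m

ΣF_x = 0: P_x = 0.
ΣF_y = 0: P_y − 10 = 0 → P_y = 10.00 kN.
ΣM about P: M_P − 10·2 + 217.8 + 374.1 = 0 → M_P = -571.9 kN·m.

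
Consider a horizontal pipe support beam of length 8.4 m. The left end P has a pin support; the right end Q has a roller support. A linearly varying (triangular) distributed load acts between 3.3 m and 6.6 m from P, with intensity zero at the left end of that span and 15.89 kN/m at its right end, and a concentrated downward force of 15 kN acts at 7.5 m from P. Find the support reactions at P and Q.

P_x = 0, P_y = 10.66 kN, Q_y = 30.56 kN

Resultant of the triangular load: ½ × 15.89 × 3.3 = 26.2185 kN, acting at 5.5 m from P (one-third of the span from the peak).
Taking moments about P: Q_y·8.4 − (½·15.89·3.3)·5.5 − 15·7.5 = 0 → Q_y = 256.70175/8.4 = 30.5597 ≈ 30.56 kN.
ΣF_y = 0: P_y + 30.5597 − ½·15.89·3.3 − 15 = 0 → P_y = 10.66 kN.
ΣF_x = 0: no horizontal applied forces, so P_x = 0.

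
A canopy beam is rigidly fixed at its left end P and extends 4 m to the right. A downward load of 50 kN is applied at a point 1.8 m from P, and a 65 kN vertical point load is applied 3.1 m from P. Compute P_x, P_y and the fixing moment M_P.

P_x = 0, P_y = 115.0 kN, M_P = 291.5 kN·m

ΣF_x = 0: P_x = 0.
ΣF_y = 0: P_y − 50 − 65 = 0 → P_y = 115.0 kN.
ΣM about P: M_P − 50·1.8 − 65·3.1 = 0 → M_P = 291.5 kN·m.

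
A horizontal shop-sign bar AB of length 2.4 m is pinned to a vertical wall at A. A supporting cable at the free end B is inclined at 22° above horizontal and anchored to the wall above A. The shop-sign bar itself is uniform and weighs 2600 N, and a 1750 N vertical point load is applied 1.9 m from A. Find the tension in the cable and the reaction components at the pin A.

T = 7169 N, A_x = 6647 N, A_y = 1665 N

ΣM about A: T·sin22°·2.4 − 2600·1.2 − 1750·1.9 = 0 → T = 6445/(2.4·0.374607) = 7168.62 ≈ 7169 N.
ΣF_x = 0: A_x − T·cos22° = 0 → A_x = 7168.62 × 0.927184 = 6647 N.
ΣF_y = 0: A_y + T·sin22° − 2600 − 1750 = 0 → A_y = 4350 − 7168.62 × 0.374607 = 1665 N.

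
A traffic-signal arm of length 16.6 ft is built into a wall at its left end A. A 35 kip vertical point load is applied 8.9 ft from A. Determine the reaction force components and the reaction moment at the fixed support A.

A_x = 0, A_y = 35.00 kip, M_A = 311.5 kip·ft

ΣF_x = 0: A_x = 0.
ΣF_y = 0: A_y − 35 = 0 → A_y = 35.00 kip.
ΣM about A: M_A − 35·8.9 = 0 → M_A = 311.5 kip·ft.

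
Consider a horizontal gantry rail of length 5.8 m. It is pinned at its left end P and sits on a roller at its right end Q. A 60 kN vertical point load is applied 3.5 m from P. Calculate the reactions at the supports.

P_x = 0, P_y = 23.79 kN, Q_y = 36.21 kN

ΣM about P: Q_y·5.8 − 60·3.5 = 0 → Q_y = 210/5.8 = 36.2069 ≈ 36.21 kN.
ΣF_y = 0: P_y + 36.2069 − 60 = 0 → P_y = 23.79 kN.
ΣF_x = 0: no horizontal applied forces, so P_x = 0.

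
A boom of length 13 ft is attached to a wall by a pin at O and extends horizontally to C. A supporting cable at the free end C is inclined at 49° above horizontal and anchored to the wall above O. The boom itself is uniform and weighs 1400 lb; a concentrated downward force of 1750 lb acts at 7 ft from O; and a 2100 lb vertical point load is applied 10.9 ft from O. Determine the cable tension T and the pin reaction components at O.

ΣM about O: T·sin49°·13 − 1400·6.5 − 1750·7 − 2100·10.9 = 0 → T = 44240/(13·0.75471) = 4509.12 ≈ 4509 lb.
ΣF_x = 0: O_x − T·cos49° = 0 → O_x = 4509.12 × 0.656059 = 2958 lb.
ΣF_y = 0: O_y + T·sin49° − 1400 − 1750 − 2100 = 0 → O_y = 5250 − 4509.12 × 0.75471 = 1847 lb.

T = 4509 lb, O_x = 2958 lb, O_y = 1847 lb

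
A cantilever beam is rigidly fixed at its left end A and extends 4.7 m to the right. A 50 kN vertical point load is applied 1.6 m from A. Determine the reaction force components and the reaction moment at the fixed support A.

A_x = 0, A_y = 50.00 kN, M_A = 80.00 kN·m

ΣF_x = 0: A_x = 0.
ΣF_y = 0: A_y − 50 = 0 → A_y = 50.00 kN.
ΣM about A: M_A − 50·1.6 = 0 → M_A = 80.00 kN·m.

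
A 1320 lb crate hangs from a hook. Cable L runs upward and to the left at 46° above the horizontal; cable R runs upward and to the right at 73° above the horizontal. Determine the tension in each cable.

T_L = 441.3 lb, T_R = 1048 lb

ΣF_x = 0: −T_L·cos46° + T_R·cos73° = 0 → T_R = 2.37594·T_L.
ΣF_y = 0: T_L·sin46° + T_R·sin73° = 1320.
Substitute: T_L·(0.71934 + 2.37594·0.956305) = 1320 → T_L = 441.256 ≈ 441.3 lb.
Then T_R = 2.37594 × 441.256 = 1048 lb.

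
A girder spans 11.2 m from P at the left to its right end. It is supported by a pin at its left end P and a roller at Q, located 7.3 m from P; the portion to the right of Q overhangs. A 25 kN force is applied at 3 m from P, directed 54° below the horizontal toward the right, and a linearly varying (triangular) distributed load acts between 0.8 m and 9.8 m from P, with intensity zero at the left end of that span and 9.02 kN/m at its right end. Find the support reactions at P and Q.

P_x = -14.69 kN, P_y = 14.69 kN, Q_y = 46.12 kN

Resultant of the triangular load: ½ × 9.02 × 9 = 40.59 kN, acting at 6.8 m from P (one-third of the span from the peak).
Taking moments about P: Q_y·7.3 − 25·sin54°·3 − (½·9.02·9)·6.8 = 0 → Q_y = 336.688/7.3 = 46.1216 ≈ 46.12 kN.
ΣF_y = 0: P_y + 46.1216 − 25·sin54° − ½·9.02·9 = 0 → P_y = 14.69 kN.
ΣF_x = 0: P_x + 25·cos54° = 0 → P_x = -14.69 kN.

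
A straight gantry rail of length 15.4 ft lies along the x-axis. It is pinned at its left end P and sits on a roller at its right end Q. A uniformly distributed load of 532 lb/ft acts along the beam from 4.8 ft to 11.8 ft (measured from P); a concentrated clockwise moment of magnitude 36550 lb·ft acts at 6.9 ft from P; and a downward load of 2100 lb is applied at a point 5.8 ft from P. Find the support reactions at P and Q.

Resultant of the distributed load: 532 × 7 = 3724 lb at 8.3 ft from P.
ΣM about P: Q_y·15.4 − (532·7)·8.3 − 36550 − 2100·5.8 = 0 → Q_y = 79639.2/15.4 = 5171.38 ≈ 5171 lb.
ΣF_y = 0: P_y + 5171.38 − 532·7 − 2100 = 0 → P_y = 652.6 lb.
ΣF_x = 0: no horizontal applied forces, so P_x = 0.

P_x = 0, P_y = 652.6 lb, Q_y = 5171 lb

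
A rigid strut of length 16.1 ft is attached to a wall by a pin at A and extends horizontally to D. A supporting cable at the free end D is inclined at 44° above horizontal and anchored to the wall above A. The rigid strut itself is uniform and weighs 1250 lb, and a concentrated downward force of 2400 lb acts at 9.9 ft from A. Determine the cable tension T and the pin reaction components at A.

ΣM about A: T·sin44°·16.1 − 1250·8.05 − 2400·9.9 = 0 → T = 33822.5/(16.1·0.694658) = 3024.19 ≈ 3024 lb.
ΣF_x = 0: A_x − T·cos44° = 0 → A_x = 3024.19 × 0.71934 = 2175 lb.
ΣF_y = 0: A_y + T·sin44° − 1250 − 2400 = 0 → A_y = 3650 − 3024.19 × 0.694658 = 1549 lb.

T = 3024 lb, A_x = 2175 lb, A_y = 1549 lb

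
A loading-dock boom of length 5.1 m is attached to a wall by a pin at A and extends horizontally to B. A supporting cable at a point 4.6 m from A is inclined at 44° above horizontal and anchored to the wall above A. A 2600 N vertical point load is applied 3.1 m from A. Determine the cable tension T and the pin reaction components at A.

ΣM about A: T·sin44°·4.6 − 2600·3.1 = 0 → T = 8060/(4.6·0.694658) = 2522.35 ≈ 2522 N.
ΣF_x = 0: A_x − T·cos44° = 0 → A_x = 2522.35 × 0.71934 = 1814 N.
ΣF_y = 0: A_y + T·sin44° − 2600 = 0 → A_y = 2600 − 2522.35 × 0.694658 = 847.8 N.

T = 2522 N, A_x = 1814 N, A_y = 847.8 N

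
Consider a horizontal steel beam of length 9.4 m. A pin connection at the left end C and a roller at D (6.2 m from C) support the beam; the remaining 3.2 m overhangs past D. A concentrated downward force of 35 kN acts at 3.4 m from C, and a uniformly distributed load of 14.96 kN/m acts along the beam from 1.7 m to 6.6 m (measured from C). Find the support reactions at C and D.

Resultant of the distributed load: 14.96 × 4.9 = 73.304 kN at 4.15 m from C.
Taking moments about C: D_y·6.2 − 35·3.4 − (14.96·4.9)·4.15 = 0 → D_y = 423.2116/6.2 = 68.2599 ≈ 68.26 kN.
ΣF_y = 0: C_y + 68.2599 − 35 − 14.96·4.9 = 0 → C_y = 40.04 kN.
ΣF_x = 0: no horizontal applied forces, so C_x = 0.

C_x = 0, C_y = 40.04 kN, D_y = 68.26 kN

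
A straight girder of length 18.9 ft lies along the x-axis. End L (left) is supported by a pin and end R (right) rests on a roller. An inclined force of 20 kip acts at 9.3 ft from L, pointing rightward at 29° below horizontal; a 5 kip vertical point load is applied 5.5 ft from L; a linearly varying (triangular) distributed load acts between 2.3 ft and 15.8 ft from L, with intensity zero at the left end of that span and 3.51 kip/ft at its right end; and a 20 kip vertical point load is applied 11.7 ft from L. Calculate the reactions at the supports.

Resultant of the triangular load: ½ × 3.51 × 13.5 = 23.6925 kip, acting at 11.3 ft from L (one-third of the span from the peak).
Taking moments about L: R_y·18.9 − 20·sin29°·9.3 − 5·5.5 − (½·3.51·13.5)·11.3 − 20·11.7 = 0 → R_y = 619.4/18.9 = 32.7725 ≈ 32.77 kip.
ΣF_y = 0: L_y + 32.7725 − 20·sin29° − 5 − ½·3.51·13.5 − 20 = 0 → L_y = 25.62 kip.
ΣF_x = 0: L_x + 20·cos29° = 0 → L_x = -17.49 kip.

L_x = -17.49 kip, L_y = 25.62 kip, R_y = 32.77 kip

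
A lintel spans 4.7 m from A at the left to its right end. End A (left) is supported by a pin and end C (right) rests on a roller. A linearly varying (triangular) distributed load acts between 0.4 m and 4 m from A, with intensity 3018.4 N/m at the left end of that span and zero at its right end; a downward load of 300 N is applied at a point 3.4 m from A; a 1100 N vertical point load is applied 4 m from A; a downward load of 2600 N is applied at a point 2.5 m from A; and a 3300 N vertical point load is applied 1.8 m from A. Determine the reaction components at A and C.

Resultant of the triangular load: ½ × 3018.4 × 3.6 = 5433.12 N, acting at 1.6 m from A (one-third of the span from the peak).
Moments about A: C_y·4.7 − (½·3018.4·3.6)·1.6 − 300·3.4 − 1100·4 − 2600·2.5 − 3300·1.8 = 0 → C_y = 26552.992/4.7 = 5649.57 ≈ 5650 N.
ΣF_y = 0: A_y + 5649.57 − ½·3018.4·3.6 − 300 − 1100 − 2600 − 3300 = 0 → A_y = 7084 N.
ΣF_x = 0: no horizontal applied forces, so A_x = 0.

A_x = 0, A_y = 7084 N, C_y = 5650 N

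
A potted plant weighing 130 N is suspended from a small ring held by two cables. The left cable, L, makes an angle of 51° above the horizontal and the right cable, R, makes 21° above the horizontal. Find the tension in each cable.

ΣF_x = 0: −T_L·cos51° + T_R·cos21° = 0 → T_R = 0.674093·T_L.
ΣF_y = 0: T_L·sin51° + T_R·sin21° = 130.
Substitute: T_L·(0.777146 + 0.674093·0.358368) = 130 → T_L = 127.611 ≈ 127.6 N.
Then T_R = 0.674093 × 127.611 = 86.02 N.

T_L = 127.6 N, T_R = 86.02 N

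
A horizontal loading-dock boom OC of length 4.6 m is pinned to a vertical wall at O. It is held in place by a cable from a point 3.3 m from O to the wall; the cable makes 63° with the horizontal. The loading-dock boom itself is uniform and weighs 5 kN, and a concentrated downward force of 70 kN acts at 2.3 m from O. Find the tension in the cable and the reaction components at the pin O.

ΣM about O: T·sin63°·3.3 − 5·2.3 − 70·2.3 = 0 → T = 172.5/(3.3·0.891007) = 58.667 ≈ 58.67 kN.
ΣF_x = 0: O_x − T·cos63° = 0 → O_x = 58.667 × 0.45399 = 26.63 kN.
ΣF_y = 0: O_y + T·sin63° − 5 − 70 = 0 → O_y = 75 − 58.667 × 0.891007 = 22.73 kN.

T = 58.67 kN, O_x = 26.63 kN, O_y = 22.73 kN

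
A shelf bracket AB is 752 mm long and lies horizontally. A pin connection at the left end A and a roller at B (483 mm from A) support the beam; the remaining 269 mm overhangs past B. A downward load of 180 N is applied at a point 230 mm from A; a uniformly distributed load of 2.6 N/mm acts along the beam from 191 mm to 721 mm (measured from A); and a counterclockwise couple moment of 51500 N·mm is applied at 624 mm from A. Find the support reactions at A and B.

A_x = 0, A_y = 277.9 N, B_y = 1280 N

Resultant of the distributed load: 2.6 × 530 = 1378 N at 456 mm from A.
Moments about A: B_y·483 − 180·230 − (2.6·530)·456 + 51500 = 0 → B_y = 618268/483 = 1280.06 ≈ 1280 N.
ΣF_y = 0: A_y + 1280.06 − 180 − 2.6·530 = 0 → A_y = 277.9 N.
ΣF_x = 0: no horizontal applied forces, so A_x = 0.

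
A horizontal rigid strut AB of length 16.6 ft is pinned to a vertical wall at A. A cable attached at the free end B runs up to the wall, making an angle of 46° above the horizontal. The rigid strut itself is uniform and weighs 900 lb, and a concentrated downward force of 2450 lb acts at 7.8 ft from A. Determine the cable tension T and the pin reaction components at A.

T = 2226 lb, A_x = 1546 lb, A_y = 1749 lb

ΣM about A: T·sin46°·16.6 − 900·8.3 − 2450·7.8 = 0 → T = 26580/(16.6·0.71934) = 2225.94 ≈ 2226 lb.
ΣF_x = 0: A_x − T·cos46° = 0 → A_x = 2225.94 × 0.694658 = 1546 lb.
ΣF_y = 0: A_y + T·sin46° − 900 − 2450 = 0 → A_y = 3350 − 2225.94 × 0.71934 = 1749 lb.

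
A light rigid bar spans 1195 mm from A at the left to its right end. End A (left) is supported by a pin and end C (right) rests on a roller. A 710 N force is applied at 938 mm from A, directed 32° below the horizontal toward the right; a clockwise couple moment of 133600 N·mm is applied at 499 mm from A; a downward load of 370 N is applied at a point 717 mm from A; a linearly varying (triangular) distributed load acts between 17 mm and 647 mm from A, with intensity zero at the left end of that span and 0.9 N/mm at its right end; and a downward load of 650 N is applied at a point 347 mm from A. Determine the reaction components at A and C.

Resultant of the triangular load: ½ × 0.9 × 630 = 283.5 N, acting at 437 mm from A (one-third of the span from the peak).
Moments about A: C_y·1195 − 710·sin32°·938 − 133600 − 370·717 − (½·0.9·630)·437 − 650·347 = 0 → C_y = 1101250/1195 = 921.548 ≈ 921.5 N.
ΣF_y = 0: A_y + 921.548 − 710·sin32° − 370 − ½·0.9·630 − 650 = 0 → A_y = 758.2 N.
ΣF_x = 0: A_x + 710·cos32° = 0 → A_x = -602.1 N.

A_x = -602.1 N, A_y = 758.2 N, C_y = 921.5 N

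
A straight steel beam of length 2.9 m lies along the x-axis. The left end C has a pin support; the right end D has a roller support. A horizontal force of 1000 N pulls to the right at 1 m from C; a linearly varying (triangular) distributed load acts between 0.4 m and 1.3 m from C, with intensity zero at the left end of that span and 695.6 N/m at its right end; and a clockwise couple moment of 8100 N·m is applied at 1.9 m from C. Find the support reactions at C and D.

Resultant of the triangular load: ½ × 695.6 × 0.9 = 313.02 N, acting at 1 m from C (one-third of the span from the peak).
ΣM about C: D_y·2.9 − (½·695.6·0.9)·1 − 8100 = 0 → D_y = 8413.02/2.9 = 2901.04 ≈ 2901 N.
ΣF_y = 0: C_y + 2901.04 − ½·695.6·0.9 = 0 → C_y = -2588 N.
ΣF_x = 0: C_x + 1000 = 0 → C_x = -1000 N.

C_x = -1000 N, C_y = -2588 N, D_y = 2901 N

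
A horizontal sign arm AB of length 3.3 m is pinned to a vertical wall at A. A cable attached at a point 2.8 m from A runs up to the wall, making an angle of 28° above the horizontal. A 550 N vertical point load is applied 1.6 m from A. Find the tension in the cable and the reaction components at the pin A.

T = 669.4 N, A_x = 591.1 N, A_y = 235.7 N

ΣM about A: T·sin28°·2.8 − 550·1.6 = 0 → T = 880/(2.8·0.469472) = 669.445 ≈ 669.4 N.
ΣF_x = 0: A_x − T·cos28° = 0 → A_x = 669.445 × 0.882948 = 591.1 N.
ΣF_y = 0: A_y + T·sin28° − 550 = 0 → A_y = 550 − 669.445 × 0.469472 = 235.7 N.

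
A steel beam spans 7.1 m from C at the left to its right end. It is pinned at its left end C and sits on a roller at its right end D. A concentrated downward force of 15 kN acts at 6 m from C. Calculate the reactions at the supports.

Taking moments about C: D_y·7.1 − 15·6 = 0 → D_y = 90/7.1 = 12.6761 ≈ 12.68 kN.
ΣF_y = 0: C_y + 12.6761 − 15 = 0 → C_y = 2.324 kN.
ΣF_x = 0: no horizontal applied forces, so C_x = 0.

C_x = 0, C_y = 2.324 kN, D_y = 12.68 kN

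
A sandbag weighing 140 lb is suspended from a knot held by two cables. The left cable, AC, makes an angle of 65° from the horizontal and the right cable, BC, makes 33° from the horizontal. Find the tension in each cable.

T_AC = 118.6 lb, T_BC = 59.75 lb

ΣF_x = 0: −T_AC·cos65° + T_BC·cos33° = 0 → T_BC = 0.503915·T_AC.
ΣF_y = 0: T_AC·sin65° + T_BC·sin33° = 140.
Substitute: T_AC·(0.906308 + 0.503915·0.544639) = 140 → T_AC = 118.568 ≈ 118.6 lb.
Then T_BC = 0.503915 × 118.568 = 59.75 lb.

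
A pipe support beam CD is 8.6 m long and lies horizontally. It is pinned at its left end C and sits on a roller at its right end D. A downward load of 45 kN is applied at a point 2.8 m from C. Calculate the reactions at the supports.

Taking moments about C: D_y·8.6 − 45·2.8 = 0 → D_y = 126/8.6 = 14.6512 ≈ 14.65 kN.
ΣF_y = 0: C_y + 14.6512 − 45 = 0 → C_y = 30.35 kN.
ΣF_x = 0: no horizontal applied forces, so C_x = 0.

C_x = 0, C_y = 30.35 kN, D_y = 14.65 kN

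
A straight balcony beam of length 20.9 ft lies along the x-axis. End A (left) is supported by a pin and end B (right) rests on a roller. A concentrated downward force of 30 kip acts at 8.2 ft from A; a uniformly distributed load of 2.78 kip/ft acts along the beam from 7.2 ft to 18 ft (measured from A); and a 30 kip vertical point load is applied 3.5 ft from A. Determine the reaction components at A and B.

A_x = 0, A_y = 55.13 kip, B_y = 34.89 kip

Resultant of the distributed load: 2.78 × 10.8 = 30.024 kip at 12.6 ft from A.
ΣM about A: B_y·20.9 − 30·8.2 − (2.78·10.8)·12.6 − 30·3.5 = 0 → B_y = 729.3024/20.9 = 34.8949 ≈ 34.89 kip.
ΣF_y = 0: A_y + 34.8949 − 30 − 2.78·10.8 − 30 = 0 → A_y = 55.13 kip.
ΣF_x = 0: no horizontal applied forces, so A_x = 0.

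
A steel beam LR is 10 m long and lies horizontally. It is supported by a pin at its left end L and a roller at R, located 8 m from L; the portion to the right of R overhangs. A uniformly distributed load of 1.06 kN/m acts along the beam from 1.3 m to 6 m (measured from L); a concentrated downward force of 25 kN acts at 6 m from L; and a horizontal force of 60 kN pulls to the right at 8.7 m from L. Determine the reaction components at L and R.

L_x = -60.00 kN, L_y = 8.959 kN, R_y = 21.02 kN

Resultant of the distributed load: 1.06 × 4.7 = 4.982 kN at 3.65 m from L.
Moments about L: R_y·8 − (1.06·4.7)·3.65 − 25·6 = 0 → R_y = 168.1843/8 = 21.023 ≈ 21.02 kN.
ΣF_y = 0: L_y + 21.023 − 1.06·4.7 − 25 = 0 → L_y = 8.959 kN.
ΣF_x = 0: L_x + 60 = 0 → L_x = -60.00 kN.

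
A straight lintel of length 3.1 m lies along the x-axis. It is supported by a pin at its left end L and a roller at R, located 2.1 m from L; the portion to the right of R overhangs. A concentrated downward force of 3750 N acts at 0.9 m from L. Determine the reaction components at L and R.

L_x = 0, L_y = 2143 N, R_y = 1607 N

Moments about L: R_y·2.1 − 3750·0.9 = 0 → R_y = 3375/2.1 = 1607.14 ≈ 1607 N.
ΣF_y = 0: L_y + 1607.14 − 3750 = 0 → L_y = 2143 N.
ΣF_x = 0: no horizontal applied forces, so L_x = 0.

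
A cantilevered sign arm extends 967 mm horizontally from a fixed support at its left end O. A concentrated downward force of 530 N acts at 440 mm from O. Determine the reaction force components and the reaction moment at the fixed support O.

O_x = 0, O_y = 530.0 N, M_O = 233200 N·mm

ΣF_x = 0: O_x = 0.
ΣF_y = 0: O_y − 530 = 0 → O_y = 530.0 N.
ΣM about O: M_O − 530·440 = 0 → M_O = 233200 N·mm.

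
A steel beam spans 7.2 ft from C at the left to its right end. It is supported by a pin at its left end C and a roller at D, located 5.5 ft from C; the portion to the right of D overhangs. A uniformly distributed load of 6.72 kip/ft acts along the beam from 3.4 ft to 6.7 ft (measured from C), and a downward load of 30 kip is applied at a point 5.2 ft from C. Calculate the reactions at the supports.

Resultant of the distributed load: 6.72 × 3.3 = 22.176 kip at 5.05 ft from C.
Taking moments about C: D_y·5.5 − (6.72·3.3)·5.05 − 30·5.2 = 0 → D_y = 267.9888/5.5 = 48.7252 ≈ 48.73 kip.
ΣF_y = 0: C_y + 48.7252 − 6.72·3.3 − 30 = 0 → C_y = 3.451 kip.
ΣF_x = 0: no horizontal applied forces, so C_x = 0.

C_x = 0, C_y = 3.451 kip, D_y = 48.73 kip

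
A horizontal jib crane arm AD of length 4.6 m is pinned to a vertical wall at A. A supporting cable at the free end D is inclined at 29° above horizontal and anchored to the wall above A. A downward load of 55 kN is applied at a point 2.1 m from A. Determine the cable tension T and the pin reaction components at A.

ΣM about A: T·sin29°·4.6 − 55·2.1 = 0 → T = 115.5/(4.6·0.48481) = 51.7908 ≈ 51.79 kN.
ΣF_x = 0: A_x − T·cos29° = 0 → A_x = 51.7908 × 0.87462 = 45.30 kN.
ΣF_y = 0: A_y + T·sin29° − 55 = 0 → A_y = 55 − 51.7908 × 0.48481 = 29.89 kN.

T = 51.79 kN, A_x = 45.30 kN, A_y = 29.89 kN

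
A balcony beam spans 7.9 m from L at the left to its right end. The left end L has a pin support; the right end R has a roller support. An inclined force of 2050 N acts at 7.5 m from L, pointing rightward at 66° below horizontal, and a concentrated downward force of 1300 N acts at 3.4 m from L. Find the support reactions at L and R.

L_x = -833.8 N, L_y = 835.3 N, R_y = 2337 N

Moments about L: R_y·7.9 − 2050·sin66°·7.5 − 1300·3.4 = 0 → R_y = 18465.8/7.9 = 2337.44 ≈ 2337 N.
ΣF_y = 0: L_y + 2337.44 − 2050·sin66° − 1300 = 0 → L_y = 835.3 N.
ΣF_x = 0: L_x + 2050·cos66° = 0 → L_x = -833.8 N.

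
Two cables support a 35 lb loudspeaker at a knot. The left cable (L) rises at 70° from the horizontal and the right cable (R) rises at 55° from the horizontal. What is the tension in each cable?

T_L = 24.51 lb, T_R = 14.61 lb

ΣF_x = 0: −T_L·cos70° + T_R·cos55° = 0 → T_R = 0.596294·T_L.
ΣF_y = 0: T_L·sin70° + T_R·sin55° = 35.
Substitute: T_L·(0.939693 + 0.596294·0.819152) = 35 → T_L = 24.5073 ≈ 24.51 lb.
Then T_R = 0.596294 × 24.5073 = 14.61 lb.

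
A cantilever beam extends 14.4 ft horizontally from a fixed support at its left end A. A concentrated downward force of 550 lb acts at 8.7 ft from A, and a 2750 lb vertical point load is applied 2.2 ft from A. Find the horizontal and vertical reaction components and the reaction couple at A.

ΣF_x = 0: A_x = 0.
ΣF_y = 0: A_y − 550 − 2750 = 0 → A_y = 3300 lb.
ΣM about A: M_A − 550·8.7 − 2750·2.2 = 0 → M_A = 10840 lb·ft.

A_x = 0, A_y = 3300 lb, M_A = 10840 lb·ft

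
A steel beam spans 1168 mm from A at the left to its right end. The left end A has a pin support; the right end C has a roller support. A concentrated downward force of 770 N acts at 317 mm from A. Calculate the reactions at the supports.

Moments about A: C_y·1168 − 770·317 = 0 → C_y = 244090/1168 = 208.981 ≈ 209.0 N.
ΣF_y = 0: A_y + 208.981 − 770 = 0 → A_y = 561.0 N.
ΣF_x = 0: no horizontal applied forces, so A_x = 0.

A_x = 0, A_y = 561.0 N, C_y = 209.0 N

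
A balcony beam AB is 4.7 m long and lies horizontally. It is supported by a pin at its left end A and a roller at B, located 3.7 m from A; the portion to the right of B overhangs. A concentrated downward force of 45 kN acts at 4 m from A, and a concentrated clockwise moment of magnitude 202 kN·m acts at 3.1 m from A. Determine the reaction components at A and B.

ΣM about A: B_y·3.7 − 45·4 − 202 = 0 → B_y = 382/3.7 = 103.243 ≈ 103.2 kN.
ΣF_y = 0: A_y + 103.243 − 45 = 0 → A_y = -58.24 kN.
ΣF_x = 0: no horizontal applied forces, so A_x = 0.

A_x = 0, A_y = -58.24 kN, B_y = 103.2 kN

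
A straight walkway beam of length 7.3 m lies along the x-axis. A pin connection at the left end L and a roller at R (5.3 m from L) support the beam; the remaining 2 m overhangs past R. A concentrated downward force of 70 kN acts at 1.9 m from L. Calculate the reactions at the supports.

L_x = 0, L_y = 44.91 kN, R_y = 25.09 kN

ΣM about L: R_y·5.3 − 70·1.9 = 0 → R_y = 133/5.3 = 25.0943 ≈ 25.09 kN.
ΣF_y = 0: L_y + 25.0943 − 70 = 0 → L_y = 44.91 kN.
ΣF_x = 0: no horizontal applied forces, so L_x = 0.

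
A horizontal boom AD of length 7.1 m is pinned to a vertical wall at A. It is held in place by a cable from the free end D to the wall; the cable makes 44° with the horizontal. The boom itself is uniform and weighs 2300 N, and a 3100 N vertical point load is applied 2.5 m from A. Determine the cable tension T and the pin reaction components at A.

T = 3227 N, A_x = 2321 N, A_y = 3158 N

ΣM about A: T·sin44°·7.1 − 2300·3.55 − 3100·2.5 = 0 → T = 15915/(7.1·0.694658) = 3226.84 ≈ 3227 N.
ΣF_x = 0: A_x − T·cos44° = 0 → A_x = 3226.84 × 0.71934 = 2321 N.
ΣF_y = 0: A_y + T·sin44° − 2300 − 3100 = 0 → A_y = 5400 − 3226.84 × 0.694658 = 3158 N.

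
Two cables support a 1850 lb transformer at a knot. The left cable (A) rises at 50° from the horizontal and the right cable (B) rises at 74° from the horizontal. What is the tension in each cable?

ΣF_x = 0: −T_A·cos50° + T_B·cos74° = 0 → T_B = 2.332·T_A.
ΣF_y = 0: T_A·sin50° + T_B·sin74° = 1850.
Substitute: T_A·(0.766044 + 2.332·0.961262) = 1850 → T_A = 615.087 ≈ 615.1 lb.
Then T_B = 2.332 × 615.087 = 1434 lb.

T_A = 615.1 lb, T_B = 1434 lb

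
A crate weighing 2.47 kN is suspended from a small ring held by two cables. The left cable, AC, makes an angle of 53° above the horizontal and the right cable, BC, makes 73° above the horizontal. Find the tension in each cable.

ΣF_x = 0: −T_AC·cos53° + T_BC·cos73° = 0 → T_BC = 2.05839·T_AC.
ΣF_y = 0: T_AC·sin53° + T_BC·sin73° = 2.47.
Substitute: T_AC·(0.798636 + 2.05839·0.956305) = 2.47 → T_AC = 0.892636 ≈ 0.8926 kN.
Then T_BC = 2.05839 × 0.892636 = 1.837 kN.

T_AC = 0.8926 kN, T_BC = 1.837 kN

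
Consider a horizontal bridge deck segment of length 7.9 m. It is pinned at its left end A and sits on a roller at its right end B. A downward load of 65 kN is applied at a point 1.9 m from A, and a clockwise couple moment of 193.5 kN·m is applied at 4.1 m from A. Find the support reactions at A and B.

A_x = 0, A_y = 24.87 kN, B_y = 40.13 kN

Moments about A: B_y·7.9 − 65·1.9 − 193.5 = 0 → B_y = 317/7.9 = 40.1266 ≈ 40.13 kN.
ΣF_y = 0: A_y + 40.1266 − 65 = 0 → A_y = 24.87 kN.
ΣF_x = 0: no horizontal applied forces, so A_x = 0.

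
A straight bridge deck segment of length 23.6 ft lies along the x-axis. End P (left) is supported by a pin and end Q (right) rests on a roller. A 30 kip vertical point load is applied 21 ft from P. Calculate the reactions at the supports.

Moments about P: Q_y·23.6 − 30·21 = 0 → Q_y = 630/23.6 = 26.6949 ≈ 26.69 kip.
ΣF_y = 0: P_y + 26.6949 − 30 = 0 → P_y = 3.305 kip.
ΣF_x = 0: no horizontal applied forces, so P_x = 0.

P_x = 0, P_y = 3.305 kip, Q_y = 26.69 kip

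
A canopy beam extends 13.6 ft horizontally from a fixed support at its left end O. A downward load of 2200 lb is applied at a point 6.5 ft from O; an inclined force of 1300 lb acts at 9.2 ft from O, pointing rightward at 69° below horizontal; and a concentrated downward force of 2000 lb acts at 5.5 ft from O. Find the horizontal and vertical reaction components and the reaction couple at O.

O_x = -465.9 lb, O_y = 5414 lb, M_O = 36470 lb·ft

ΣF_x = 0: O_x + 1300·cos69° = 0 → O_x = -465.9 lb.
ΣF_y = 0: O_y − 2200 − 1300·sin69° − 2000 = 0 → O_y = 5414 lb.
ΣM about O: M_O − 2200·6.5 − 1300·sin69°·9.2 − 2000·5.5 = 0 → M_O = 36470 lb·ft.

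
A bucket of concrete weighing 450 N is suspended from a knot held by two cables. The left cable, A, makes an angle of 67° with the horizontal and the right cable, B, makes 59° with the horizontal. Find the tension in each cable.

ΣF_x = 0: −T_A·cos67° + T_B·cos59° = 0 → T_B = 0.758645·T_A.
ΣF_y = 0: T_A·sin67° + T_B·sin59° = 450.
Substitute: T_A·(0.920505 + 0.758645·0.857167) = 450 → T_A = 286.48 ≈ 286.5 N.
Then T_B = 0.758645 × 286.48 = 217.3 N.

T_A = 286.5 N, T_B = 217.3 N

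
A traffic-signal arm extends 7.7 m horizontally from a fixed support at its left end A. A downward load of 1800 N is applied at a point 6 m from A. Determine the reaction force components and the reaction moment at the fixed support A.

ΣF_x = 0: A_x = 0.
ΣF_y = 0: A_y − 1800 = 0 → A_y = 1800 N.
ΣM about A: M_A − 1800·6 = 0 → M_A = 10800 N·m.

A_x = 0, A_y = 1800 N, M_A = 10800 N·m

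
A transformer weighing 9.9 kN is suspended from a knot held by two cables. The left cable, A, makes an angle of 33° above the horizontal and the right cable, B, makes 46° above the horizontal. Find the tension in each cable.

T_A = 7.006 kN, T_B = 8.458 kN

ΣF_x = 0: −T_A·cos33° + T_B·cos46° = 0 → T_B = 1.20731·T_A.
ΣF_y = 0: T_A·sin33° + T_B·sin46° = 9.9.
Substitute: T_A·(0.544639 + 1.20731·0.71934) = 9.9 → T_A = 7.00585 ≈ 7.006 kN.
Then T_B = 1.20731 × 7.00585 = 8.458 kN.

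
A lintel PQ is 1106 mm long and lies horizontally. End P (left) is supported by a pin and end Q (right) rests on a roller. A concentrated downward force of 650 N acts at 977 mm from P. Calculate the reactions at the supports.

P_x = 0, P_y = 75.81 N, Q_y = 574.2 N

Moments about P: Q_y·1106 − 650·977 = 0 → Q_y = 635050/1106 = 574.186 ≈ 574.2 N.
ΣF_y = 0: P_y + 574.186 − 650 = 0 → P_y = 75.81 N.
ΣF_x = 0: no horizontal applied forces, so P_x = 0.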